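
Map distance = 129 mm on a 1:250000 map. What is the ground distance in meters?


ground = 129 mm * 250000 / 1000 = 32250.0 m

32250.0 m


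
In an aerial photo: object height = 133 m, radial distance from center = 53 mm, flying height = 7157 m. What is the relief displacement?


d = h * r / H = 133 * 53 / 7157 = 0.98 mm

0.98 mm


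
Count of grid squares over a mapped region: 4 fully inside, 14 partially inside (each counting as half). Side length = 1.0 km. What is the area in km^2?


effective squares = 4 + 14 * 0.5 = 11.0
area = 11.0 * 1.0 = 11.0 km^2

11.0 km^2


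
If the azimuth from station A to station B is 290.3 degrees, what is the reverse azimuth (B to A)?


back azimuth = (290.3 + 180) mod 360 = 110.3 degrees

110.3 degrees


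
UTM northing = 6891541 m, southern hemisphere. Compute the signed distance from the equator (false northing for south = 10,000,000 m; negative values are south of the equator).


For southern: actual = 6891541 - 10000000 = -3108459 m

-3108459 m


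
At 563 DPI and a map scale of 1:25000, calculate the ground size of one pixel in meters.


pixel_cm = 2.54 / 563 ≈ 0.004512 cm
ground = pixel_cm * 25000 / 100 = 2.54 * 25000 / (563 * 100) = 63500 / 56300 ≈ 1.13 m

1.13 m


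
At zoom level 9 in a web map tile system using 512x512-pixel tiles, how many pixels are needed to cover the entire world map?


tiles per axis = 2^9 = 512
total tiles = 512^2 = 262144
pixels per axis = 512 * 512 = 262144
total pixels = 262144^2 = 68719476736

68719476736 pixels


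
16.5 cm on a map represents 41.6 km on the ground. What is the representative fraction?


ground = 41.6 km = 4160000 cm; RF denominator = ground / map = 4160000 / 16.5 ≈ 252121; RF = 1:252121

1:252121


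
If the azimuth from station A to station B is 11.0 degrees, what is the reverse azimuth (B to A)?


back azimuth = (11.0 + 180) mod 360 = 191.0 degrees

191.0 degrees


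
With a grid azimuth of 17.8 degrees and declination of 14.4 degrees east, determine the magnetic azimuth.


magnetic azimuth = grid azimuth - declination (east +ve)
mag_az = 17.8 - 14.4 = 3.4 degrees

3.4 degrees


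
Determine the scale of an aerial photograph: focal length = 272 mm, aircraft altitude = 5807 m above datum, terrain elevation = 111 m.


scale = f / (H - h) = 272 mm / 5696 m = 272 / 5696000 = 1:20941

1:20941


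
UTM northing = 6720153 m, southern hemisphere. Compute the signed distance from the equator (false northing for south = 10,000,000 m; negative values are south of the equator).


For southern: actual = 6720153 - 10000000 = -3279847 m

-3279847 m


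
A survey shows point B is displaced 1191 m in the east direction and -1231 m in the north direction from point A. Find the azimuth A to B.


az = atan2(1191, -1231) = 135.9 deg
adjusted to 0-360: 135.9 degrees

135.9 degrees


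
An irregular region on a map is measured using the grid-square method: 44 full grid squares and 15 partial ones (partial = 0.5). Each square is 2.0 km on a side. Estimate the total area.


effective squares = 44 + 15 * 0.5 = 51.5
area = 51.5 * 4.0 = 206.0 km^2

206.0 km^2


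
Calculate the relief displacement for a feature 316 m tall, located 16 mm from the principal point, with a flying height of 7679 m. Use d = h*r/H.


d = h * r / H = 316 * 16 / 7679 = 0.66 mm

0.66 mm


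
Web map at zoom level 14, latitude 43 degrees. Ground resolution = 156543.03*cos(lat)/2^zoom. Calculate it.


res = 156543.03 * cos(43) / 2^14 = 156543.03 * 0.7313537 / 16384 = 6.99 m/pixel

6.99 m/pixel


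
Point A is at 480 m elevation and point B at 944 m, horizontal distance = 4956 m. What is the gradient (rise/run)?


gradient = (944 - 480) / 4956 = 464 / 4956 = 0.0936

0.0936


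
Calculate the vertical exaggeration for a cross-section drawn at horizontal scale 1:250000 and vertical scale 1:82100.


VE = horizontal_scale / vertical_scale = 250000 / 82100 ≈ 3.0

3.0x


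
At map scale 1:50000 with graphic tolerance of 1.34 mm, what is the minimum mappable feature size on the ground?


ground = 1.34 mm * 50000 / 1000 = 67.0 m

67.0 m


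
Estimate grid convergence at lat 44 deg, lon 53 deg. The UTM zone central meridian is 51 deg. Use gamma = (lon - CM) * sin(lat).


gamma = (53 - 51) * sin(44) = 2 * 0.694658 = 1.389 degrees

1.389 degrees


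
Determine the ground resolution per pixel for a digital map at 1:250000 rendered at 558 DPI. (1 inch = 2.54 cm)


pixel_cm = 2.54 / 558 ≈ 0.004552 cm
ground = pixel_cm * 250000 / 100 = 2.54 * 250000 / (558 * 100) = 635000 / 55800 ≈ 11.38 m

11.38 m


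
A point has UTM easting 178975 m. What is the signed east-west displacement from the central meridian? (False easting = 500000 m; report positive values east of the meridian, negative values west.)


displacement = 178975 - 500000 = -321025 m

-321025 m


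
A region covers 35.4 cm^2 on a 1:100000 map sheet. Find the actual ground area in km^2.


ground_area = 35.4 * (100000/100)^2 = 35400000.0 m^2 = 35.4 km^2

35.4 km^2


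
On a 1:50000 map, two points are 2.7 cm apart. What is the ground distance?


ground = 2.7 cm * 50000 / 100 = 1350.0 m = 1.35 km

1.35 km


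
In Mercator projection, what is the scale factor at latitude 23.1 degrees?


SF = 1 / cos(23.1) = 1 / 0.919821 = 1.087

1.087


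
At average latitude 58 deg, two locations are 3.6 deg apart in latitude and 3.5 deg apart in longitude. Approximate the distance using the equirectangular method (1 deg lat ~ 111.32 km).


dlat_km = 3.6 * 111.32 = 400.752
dlon_km = 3.5 * 111.32 * cos(58) ≈ 206.467
dist = sqrt(400.752^2 + 206.467^2) ≈ 450.8 km

450.8 km


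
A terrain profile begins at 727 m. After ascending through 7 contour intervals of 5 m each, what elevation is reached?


elevation = 727 + 7 * 5 = 762 m

762 m


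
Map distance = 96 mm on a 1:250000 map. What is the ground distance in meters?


ground = 96 mm * 250000 / 1000 = 24000.0 m

24000.0 m


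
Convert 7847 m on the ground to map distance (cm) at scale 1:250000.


map_cm = 7847 * 100 / 250000 = 3.1388 cm ≈ 3.14 cm

3.14 cm


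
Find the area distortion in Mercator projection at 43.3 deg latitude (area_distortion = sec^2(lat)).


area_distortion = 1/cos^2(43.3) = 1.888

1.888


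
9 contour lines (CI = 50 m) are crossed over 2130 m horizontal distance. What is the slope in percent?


elevation change = 9 * 50 = 450 m
slope = 450 / 2130 * 100 = 21.1%

21.1%


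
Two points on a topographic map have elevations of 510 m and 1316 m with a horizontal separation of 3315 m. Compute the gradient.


gradient = (1316 - 510) / 3315 = 806 / 3315 = 0.2431

0.2431


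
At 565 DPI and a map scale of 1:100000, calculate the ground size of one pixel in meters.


pixel_cm = 2.54 / 565 ≈ 0.004496 cm
ground = pixel_cm * 100000 / 100 = 2.54 * 100000 / (565 * 100) = 254000 / 56500 ≈ 4.5 m

4.5 m


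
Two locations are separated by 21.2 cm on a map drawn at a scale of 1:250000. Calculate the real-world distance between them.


ground = 21.2 cm * 250000 / 100 = 53000.0 m = 53.0 km

53.0 km


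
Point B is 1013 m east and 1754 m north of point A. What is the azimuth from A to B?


az = atan2(1013, 1754) = 30.0 deg
adjusted to 0-360: 30.0 degrees

30.0 degrees


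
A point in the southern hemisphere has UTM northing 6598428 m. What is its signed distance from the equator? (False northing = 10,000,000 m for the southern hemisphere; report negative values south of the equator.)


For southern: actual = 6598428 - 10000000 = -3401572 m

-3401572 m


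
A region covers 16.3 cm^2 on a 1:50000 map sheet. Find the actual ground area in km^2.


ground_area = 16.3 * (50000/100)^2 = 4075000.0 m^2 = 4.075 km^2

4.075 km^2


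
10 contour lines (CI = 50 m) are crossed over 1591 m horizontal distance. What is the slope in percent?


elevation change = 10 * 50 = 500 m
slope = 500 / 1591 * 100 = 31.4%

31.4%


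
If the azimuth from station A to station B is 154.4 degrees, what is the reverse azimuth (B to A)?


back azimuth = (154.4 + 180) mod 360 = 334.4 degrees

334.4 degrees


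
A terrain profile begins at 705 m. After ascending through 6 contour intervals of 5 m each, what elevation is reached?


elevation = 705 + 6 * 5 = 735 m

735 m


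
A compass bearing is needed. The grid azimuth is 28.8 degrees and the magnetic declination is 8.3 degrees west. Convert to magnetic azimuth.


magnetic azimuth = grid azimuth - declination (east +ve)
mag_az = 28.8 - -8.3 = 37.1 degrees

37.1 degrees


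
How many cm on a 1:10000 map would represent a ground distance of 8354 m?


map_cm = 8354 * 100 / 10000 = 83.54 cm

83.54 cm


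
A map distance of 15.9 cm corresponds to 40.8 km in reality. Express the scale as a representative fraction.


ground = 40.8 km = 4080000 cm; RF denominator = ground / map = 4080000 / 15.9 ≈ 256604; RF = 1:256604

1:256604


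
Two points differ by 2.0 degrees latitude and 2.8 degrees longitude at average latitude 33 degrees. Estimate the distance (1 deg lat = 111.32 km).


dlat_km = 2.0 * 111.32 = 222.64
dlon_km = 2.8 * 111.32 * cos(33) ≈ 261.41
dist = sqrt(222.64^2 + 261.41^2) ≈ 343.4 km

343.4 km


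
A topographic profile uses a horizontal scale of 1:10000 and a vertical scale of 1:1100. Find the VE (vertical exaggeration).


VE = horizontal_scale / vertical_scale = 10000 / 1100 ≈ 9.1

9.1x


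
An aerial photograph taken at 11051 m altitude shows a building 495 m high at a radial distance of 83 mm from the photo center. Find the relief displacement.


d = h * r / H = 495 * 83 / 11051 = 3.72 mm

3.72 mm


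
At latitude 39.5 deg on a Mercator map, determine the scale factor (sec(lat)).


SF = 1 / cos(39.5) = 1 / 0.771625 = 1.296

1.296


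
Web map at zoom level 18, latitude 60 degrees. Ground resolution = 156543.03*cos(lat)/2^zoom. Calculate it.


res = 156543.03 * cos(60) / 2^18 = 156543.03 * 0.5 / 262144 = 0.3 m/pixel

0.3 m/pixel


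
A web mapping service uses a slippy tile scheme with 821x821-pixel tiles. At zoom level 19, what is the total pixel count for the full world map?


tiles per axis = 2^19 = 524288
total tiles = 524288^2 = 274877906944
pixels per axis = 524288 * 821 = 430440448
total pixels = 430440448^2 = 185278979274440704

185278979274440704 pixels


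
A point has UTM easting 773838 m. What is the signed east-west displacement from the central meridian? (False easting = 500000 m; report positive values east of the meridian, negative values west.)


displacement = 773838 - 500000 = 273838 m

273838 m


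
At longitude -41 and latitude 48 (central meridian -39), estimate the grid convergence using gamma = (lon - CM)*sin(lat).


gamma = (-41 - -39) * sin(48) = -2 * 0.743145 = -1.486 degrees

-1.486 degrees


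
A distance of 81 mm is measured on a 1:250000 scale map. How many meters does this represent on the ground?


ground = 81 mm * 250000 / 1000 = 20250.0 m

20250.0 m


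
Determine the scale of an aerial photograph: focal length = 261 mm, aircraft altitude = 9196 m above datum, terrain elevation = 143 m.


scale = f / (H - h) = 261 mm / 9053 m = 261 / 9053000 = 1:34686

1:34686


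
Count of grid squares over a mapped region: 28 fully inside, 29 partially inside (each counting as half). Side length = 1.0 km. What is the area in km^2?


effective squares = 28 + 29 * 0.5 = 42.5
area = 42.5 * 1.0 = 42.5 km^2

42.5 km^2


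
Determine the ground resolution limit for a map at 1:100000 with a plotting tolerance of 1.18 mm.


ground = 1.18 mm * 100000 / 1000 = 118.0 m

118.0 m


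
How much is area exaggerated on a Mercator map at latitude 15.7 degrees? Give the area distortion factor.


area_distortion = 1/cos^2(15.7) = 1.079

1.079


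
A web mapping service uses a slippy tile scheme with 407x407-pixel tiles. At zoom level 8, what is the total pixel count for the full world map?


tiles per axis = 2^8 = 256
total tiles = 256^2 = 65536
pixels per axis = 256 * 407 = 104192
total pixels = 104192^2 = 10855972864

10855972864 pixels


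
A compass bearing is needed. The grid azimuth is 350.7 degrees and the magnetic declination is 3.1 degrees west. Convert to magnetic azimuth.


magnetic azimuth = grid azimuth - declination (east +ve)
mag_az = 350.7 - -3.1 = 353.8 degrees

353.8 degrees


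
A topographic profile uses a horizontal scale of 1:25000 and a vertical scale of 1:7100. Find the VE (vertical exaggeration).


VE = horizontal_scale / vertical_scale = 25000 / 7100 ≈ 3.5

3.5x


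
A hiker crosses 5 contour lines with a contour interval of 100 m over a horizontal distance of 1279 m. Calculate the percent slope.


elevation change = 5 * 100 = 500 m
slope = 500 / 1279 * 100 = 39.1%

39.1%


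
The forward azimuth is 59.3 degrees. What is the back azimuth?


back azimuth = (59.3 + 180) mod 360 = 239.3 degrees

239.3 degrees


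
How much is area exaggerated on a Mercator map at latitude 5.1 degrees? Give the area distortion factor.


area_distortion = 1/cos^2(5.1) = 1.008

1.008


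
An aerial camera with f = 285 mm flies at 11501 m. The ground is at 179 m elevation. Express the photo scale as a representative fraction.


scale = f / (H - h) = 285 mm / 11322 m = 285 / 11322000 = 1:39726

1:39726


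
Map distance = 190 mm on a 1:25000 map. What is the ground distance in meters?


ground = 190 mm * 25000 / 1000 = 4750.0 m

4750.0 m


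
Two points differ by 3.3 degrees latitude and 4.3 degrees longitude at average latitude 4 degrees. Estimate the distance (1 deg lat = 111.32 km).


dlat_km = 3.3 * 111.32 = 367.356
dlon_km = 4.3 * 111.32 * cos(4) ≈ 477.51
dist = sqrt(367.356^2 + 477.51^2) ≈ 602.5 km

602.5 km


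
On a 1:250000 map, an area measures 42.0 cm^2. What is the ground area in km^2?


ground_area = 42.0 * (250000/100)^2 = 262500000.0 m^2 = 262.5 km^2

262.5 km^2


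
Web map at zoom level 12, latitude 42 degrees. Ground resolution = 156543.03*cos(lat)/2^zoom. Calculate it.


res = 156543.03 * cos(42) / 2^12 = 156543.03 * 0.74314483 / 4096 = 28.4 m/pixel

28.4 m/pixel


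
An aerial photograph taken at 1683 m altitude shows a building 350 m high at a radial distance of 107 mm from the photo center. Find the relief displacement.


d = h * r / H = 350 * 107 / 1683 = 22.25 mm

22.25 mm


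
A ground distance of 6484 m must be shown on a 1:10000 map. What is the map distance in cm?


map_cm = 6484 * 100 / 10000 = 64.84 cm

64.84 cm


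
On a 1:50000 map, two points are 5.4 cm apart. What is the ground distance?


ground = 5.4 cm * 50000 / 100 = 2700.0 m = 2.7 km

2.7 km


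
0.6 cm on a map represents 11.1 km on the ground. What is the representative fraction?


ground = 11.1 km = 1110000 cm; RF denominator = ground / map = 1110000 / 0.6 = 1850000; RF = 1:1850000

1:1850000


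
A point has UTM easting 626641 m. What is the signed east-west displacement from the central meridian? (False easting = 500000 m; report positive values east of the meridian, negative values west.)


displacement = 626641 - 500000 = 126641 m

126641 m


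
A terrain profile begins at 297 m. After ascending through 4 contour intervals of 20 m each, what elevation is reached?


elevation = 297 + 4 * 20 = 377 m

377 m


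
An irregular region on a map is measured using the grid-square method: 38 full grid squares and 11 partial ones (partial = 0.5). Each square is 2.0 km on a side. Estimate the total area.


effective squares = 38 + 11 * 0.5 = 43.5
area = 43.5 * 4.0 = 174.0 km^2

174.0 km^2


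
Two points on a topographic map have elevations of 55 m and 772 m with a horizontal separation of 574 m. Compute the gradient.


gradient = (772 - 55) / 574 = 717 / 574 = 1.2491

1.2491


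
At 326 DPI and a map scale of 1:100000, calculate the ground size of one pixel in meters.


pixel_cm = 2.54 / 326 ≈ 0.007791 cm
ground = pixel_cm * 100000 / 100 = 2.54 * 100000 / (326 * 100) = 254000 / 32600 ≈ 7.79 m

7.79 m


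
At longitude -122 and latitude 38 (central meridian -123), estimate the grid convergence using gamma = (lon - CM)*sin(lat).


gamma = (-122 - -123) * sin(38) = 1 * 0.615661 = 0.616 degrees

0.616 degrees


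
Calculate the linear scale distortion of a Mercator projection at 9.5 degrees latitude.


SF = 1 / cos(9.5) = 1 / 0.986286 = 1.014

1.014


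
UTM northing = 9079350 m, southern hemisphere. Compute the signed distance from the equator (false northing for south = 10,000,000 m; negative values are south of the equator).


For southern: actual = 9079350 - 10000000 = -920650 m

-920650 m


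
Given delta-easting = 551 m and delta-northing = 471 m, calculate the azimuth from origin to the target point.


az = atan2(551, 471) = 49.5 deg
adjusted to 0-360: 49.5 degrees

49.5 degrees


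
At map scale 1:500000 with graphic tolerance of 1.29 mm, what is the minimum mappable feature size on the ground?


ground = 1.29 mm * 500000 / 1000 = 645.0 m

645.0 m


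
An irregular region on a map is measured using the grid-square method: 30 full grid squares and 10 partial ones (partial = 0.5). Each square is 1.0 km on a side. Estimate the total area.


effective squares = 30 + 10 * 0.5 = 35.0
area = 35.0 * 1.0 = 35.0 km^2

35.0 km^2


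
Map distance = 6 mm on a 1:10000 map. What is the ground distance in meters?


ground = 6 mm * 10000 / 1000 = 60.0 m

60.0 m


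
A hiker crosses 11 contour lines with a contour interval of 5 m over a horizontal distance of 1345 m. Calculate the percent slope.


elevation change = 11 * 5 = 55 m
slope = 55 / 1345 * 100 = 4.1%

4.1%


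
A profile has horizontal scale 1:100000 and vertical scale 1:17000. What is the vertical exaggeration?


VE = horizontal_scale / vertical_scale = 100000 / 17000 ≈ 5.9

5.9x


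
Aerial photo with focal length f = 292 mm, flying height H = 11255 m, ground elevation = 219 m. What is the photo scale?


scale = f / (H - h) = 292 mm / 11036 m = 292 / 11036000 = 1:37795

1:37795


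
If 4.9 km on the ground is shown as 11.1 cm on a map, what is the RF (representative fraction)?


ground = 4.9 km = 490000 cm; RF denominator = ground / map = 490000 / 11.1 ≈ 44144; RF = 1:44144

1:44144


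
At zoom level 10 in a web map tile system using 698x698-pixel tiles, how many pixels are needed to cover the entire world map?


tiles per axis = 2^10 = 1024
total tiles = 1024^2 = 1048576
pixels per axis = 1024 * 698 = 714752
total pixels = 714752^2 = 510870421504

510870421504 pixels


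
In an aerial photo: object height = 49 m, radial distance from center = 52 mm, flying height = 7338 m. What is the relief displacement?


d = h * r / H = 49 * 52 / 7338 = 0.35 mm

0.35 mm


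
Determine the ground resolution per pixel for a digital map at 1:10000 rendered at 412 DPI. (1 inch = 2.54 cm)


pixel_cm = 2.54 / 412 ≈ 0.006165 cm
ground = pixel_cm * 10000 / 100 = 2.54 * 10000 / (412 * 100) = 25400 / 41200 ≈ 0.62 m

0.62 m


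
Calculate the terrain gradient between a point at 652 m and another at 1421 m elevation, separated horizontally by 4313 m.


gradient = (1421 - 652) / 4313 = 769 / 4313 = 0.1783

0.1783


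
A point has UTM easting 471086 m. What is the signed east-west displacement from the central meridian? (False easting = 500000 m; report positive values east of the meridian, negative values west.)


displacement = 471086 - 500000 = -28914 m

-28914 m


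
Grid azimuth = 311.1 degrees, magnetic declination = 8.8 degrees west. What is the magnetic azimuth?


magnetic azimuth = grid azimuth - declination (east +ve)
mag_az = 311.1 - -8.8 = 319.9 degrees

319.9 degrees


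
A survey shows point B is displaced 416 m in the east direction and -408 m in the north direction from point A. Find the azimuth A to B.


az = atan2(416, -408) = 134.4 deg
adjusted to 0-360: 134.4 degrees

134.4 degrees


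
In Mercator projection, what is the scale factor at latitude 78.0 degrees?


SF = 1 / cos(78.0) = 1 / 0.207912 = 4.81

4.81


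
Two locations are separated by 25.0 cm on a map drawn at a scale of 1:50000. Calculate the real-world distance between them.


ground = 25.0 cm * 50000 / 100 = 12500.0 m = 12.5 km

12.5 km


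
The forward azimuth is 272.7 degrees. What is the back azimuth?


back azimuth = (272.7 + 180) mod 360 = 92.7 degrees

92.7 degrees


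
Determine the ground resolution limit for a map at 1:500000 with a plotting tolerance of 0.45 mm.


ground = 0.45 mm * 500000 / 1000 = 225.0 m

225.0 m


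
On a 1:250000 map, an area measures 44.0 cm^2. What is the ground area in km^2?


ground_area = 44.0 * (250000/100)^2 = 275000000.0 m^2 = 275.0 km^2

275.0 km^2


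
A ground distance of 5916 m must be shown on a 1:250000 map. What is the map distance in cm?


map_cm = 5916 * 100 / 250000 = 2.3664 cm ≈ 2.37 cm

2.37 cm


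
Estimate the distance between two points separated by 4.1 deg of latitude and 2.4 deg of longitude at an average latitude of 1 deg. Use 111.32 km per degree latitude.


dlat_km = 4.1 * 111.32 = 456.412
dlon_km = 2.4 * 111.32 * cos(1) ≈ 267.127
dist = sqrt(456.412^2 + 267.127^2) ≈ 528.8 km

528.8 km


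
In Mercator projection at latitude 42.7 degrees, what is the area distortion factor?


area_distortion = 1/cos^2(42.7) = 1.852

1.852


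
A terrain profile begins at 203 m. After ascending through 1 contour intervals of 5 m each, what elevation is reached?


elevation = 203 + 1 * 5 = 208 m

208 m


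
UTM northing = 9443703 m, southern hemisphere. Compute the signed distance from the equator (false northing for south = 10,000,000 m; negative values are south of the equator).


For southern: actual = 9443703 - 10000000 = -556297 m

-556297 m


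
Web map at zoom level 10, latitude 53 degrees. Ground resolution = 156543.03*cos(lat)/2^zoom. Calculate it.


res = 156543.03 * cos(53) / 2^10 = 156543.03 * 0.60181502 / 1024 = 92.0 m/pixel

92.0 m/pixel


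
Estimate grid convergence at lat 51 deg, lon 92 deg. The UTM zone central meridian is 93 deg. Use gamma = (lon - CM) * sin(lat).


gamma = (92 - 93) * sin(51) = -1 * 0.777146 = -0.777 degrees

-0.777 degrees


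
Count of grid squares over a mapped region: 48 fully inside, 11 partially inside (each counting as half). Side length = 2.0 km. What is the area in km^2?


effective squares = 48 + 11 * 0.5 = 53.5
area = 53.5 * 4.0 = 214.0 km^2

214.0 km^2


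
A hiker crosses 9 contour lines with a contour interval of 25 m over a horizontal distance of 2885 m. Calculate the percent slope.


elevation change = 9 * 25 = 225 m
slope = 225 / 2885 * 100 = 7.8%

7.8%


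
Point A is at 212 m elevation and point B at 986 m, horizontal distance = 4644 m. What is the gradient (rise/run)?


gradient = (986 - 212) / 4644 = 774 / 4644 = 0.1667

0.1667


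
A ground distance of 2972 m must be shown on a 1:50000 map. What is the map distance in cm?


map_cm = 2972 * 100 / 50000 = 5.944 cm ≈ 5.94 cm

5.94 cm


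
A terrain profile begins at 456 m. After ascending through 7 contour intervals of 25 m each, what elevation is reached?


elevation = 456 + 7 * 25 = 631 m

631 m


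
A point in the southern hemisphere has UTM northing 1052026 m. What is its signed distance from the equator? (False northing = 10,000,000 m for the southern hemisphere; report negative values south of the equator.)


For southern: actual = 1052026 - 10000000 = -8947974 m

-8947974 m


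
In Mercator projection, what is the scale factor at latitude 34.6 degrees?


SF = 1 / cos(34.6) = 1 / 0.823136 = 1.215

1.215


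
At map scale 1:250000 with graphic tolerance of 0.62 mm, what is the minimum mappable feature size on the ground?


ground = 0.62 mm * 250000 / 1000 = 155.0 m

155.0 m


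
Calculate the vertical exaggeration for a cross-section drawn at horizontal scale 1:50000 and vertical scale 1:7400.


VE = horizontal_scale / vertical_scale = 50000 / 7400 ≈ 6.8

6.8x


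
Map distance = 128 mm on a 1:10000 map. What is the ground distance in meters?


ground = 128 mm * 10000 / 1000 = 1280.0 m

1280.0 m


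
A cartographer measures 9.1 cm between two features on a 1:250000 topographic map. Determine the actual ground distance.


ground = 9.1 cm * 250000 / 100 = 22750.0 m = 22.75 km

22.75 km


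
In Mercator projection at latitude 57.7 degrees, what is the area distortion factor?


area_distortion = 1/cos^2(57.7) = 3.502

3.502


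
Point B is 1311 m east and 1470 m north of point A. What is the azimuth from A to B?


az = atan2(1311, 1470) = 41.7 deg
adjusted to 0-360: 41.7 degrees

41.7 degrees


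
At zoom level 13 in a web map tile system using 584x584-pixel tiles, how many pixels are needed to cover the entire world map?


tiles per axis = 2^13 = 8192
total tiles = 8192^2 = 67108864
pixels per axis = 8192 * 584 = 4784128
total pixels = 4784128^2 = 22887880720384

22887880720384 pixels


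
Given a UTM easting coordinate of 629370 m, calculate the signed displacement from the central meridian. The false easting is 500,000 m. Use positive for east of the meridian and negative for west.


displacement = 629370 - 500000 = 129370 m

129370 m


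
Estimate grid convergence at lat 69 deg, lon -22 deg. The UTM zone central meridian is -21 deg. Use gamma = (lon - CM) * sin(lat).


gamma = (-22 - -21) * sin(69) = -1 * 0.93358 = -0.934 degrees

-0.934 degrees


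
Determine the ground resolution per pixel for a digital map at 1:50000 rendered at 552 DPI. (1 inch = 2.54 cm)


pixel_cm = 2.54 / 552 ≈ 0.004601 cm
ground = pixel_cm * 50000 / 100 = 2.54 * 50000 / (552 * 100) = 127000 / 55200 ≈ 2.3 m

2.3 m


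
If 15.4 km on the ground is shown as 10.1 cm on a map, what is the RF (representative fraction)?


ground = 15.4 km = 1540000 cm; RF denominator = ground / map = 1540000 / 10.1 ≈ 152475; RF = 1:152475

1:152475


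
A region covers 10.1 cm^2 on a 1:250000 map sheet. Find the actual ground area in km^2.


ground_area = 10.1 * (250000/100)^2 = 63125000.0 m^2 = 63.125 km^2

63.125 km^2


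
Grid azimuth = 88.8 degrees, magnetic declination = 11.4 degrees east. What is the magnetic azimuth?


magnetic azimuth = grid azimuth - declination (east +ve)
mag_az = 88.8 - 11.4 = 77.4 degrees

77.4 degrees


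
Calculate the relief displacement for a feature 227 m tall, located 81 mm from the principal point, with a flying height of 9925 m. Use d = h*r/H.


d = h * r / H = 227 * 81 / 9925 = 1.85 mm

1.85 mm


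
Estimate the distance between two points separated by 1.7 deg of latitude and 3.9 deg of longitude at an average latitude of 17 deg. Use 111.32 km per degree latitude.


dlat_km = 1.7 * 111.32 = 189.244
dlon_km = 3.9 * 111.32 * cos(17) ≈ 415.178
dist = sqrt(189.244^2 + 415.178^2) ≈ 456.3 km

456.3 km


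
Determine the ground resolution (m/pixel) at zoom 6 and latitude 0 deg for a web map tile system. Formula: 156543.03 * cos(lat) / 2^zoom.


res = 156543.03 * cos(0) / 2^6 = 156543.03 * 1.0 / 64 = 2445.98 m/pixel

2445.98 m/pixel


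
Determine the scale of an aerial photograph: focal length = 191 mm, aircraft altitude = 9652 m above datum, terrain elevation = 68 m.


scale = f / (H - h) = 191 mm / 9584 m = 191 / 9584000 = 1:50178

1:50178


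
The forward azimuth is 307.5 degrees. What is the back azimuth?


back azimuth = (307.5 + 180) mod 360 = 127.5 degrees

127.5 degrees


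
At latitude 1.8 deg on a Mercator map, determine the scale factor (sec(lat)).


SF = 1 / cos(1.8) = 1 / 0.999507 = 1.0

1.0


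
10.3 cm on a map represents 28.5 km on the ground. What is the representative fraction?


ground = 28.5 km = 2850000 cm; RF denominator = ground / map = 2850000 / 10.3 ≈ 276699; RF = 1:276699

1:276699


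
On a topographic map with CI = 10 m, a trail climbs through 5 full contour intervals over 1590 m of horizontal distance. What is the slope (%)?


elevation change = 5 * 10 = 50 m
slope = 50 / 1590 * 100 = 3.1%

3.1%


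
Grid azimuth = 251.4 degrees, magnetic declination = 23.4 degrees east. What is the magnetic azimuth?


magnetic azimuth = grid azimuth - declination (east +ve)
mag_az = 251.4 - 23.4 = 228.0 degrees

228.0 degrees


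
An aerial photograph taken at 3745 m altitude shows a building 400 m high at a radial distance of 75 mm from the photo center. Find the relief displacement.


d = h * r / H = 400 * 75 / 3745 = 8.01 mm

8.01 mm


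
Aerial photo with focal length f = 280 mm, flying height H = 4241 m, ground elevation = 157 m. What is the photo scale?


scale = f / (H - h) = 280 mm / 4084 m = 280 / 4084000 = 1:14586

1:14586


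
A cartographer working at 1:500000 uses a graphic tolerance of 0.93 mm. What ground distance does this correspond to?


ground = 0.93 mm * 500000 / 1000 = 465.0 m

465.0 m


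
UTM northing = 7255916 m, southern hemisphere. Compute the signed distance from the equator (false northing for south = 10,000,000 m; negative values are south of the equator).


For southern: actual = 7255916 - 10000000 = -2744084 m

-2744084 m


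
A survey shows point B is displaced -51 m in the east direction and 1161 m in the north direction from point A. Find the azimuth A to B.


az = atan2(-51, 1161) = -2.5 deg
adjusted to 0-360: 357.5 degrees

357.5 degrees


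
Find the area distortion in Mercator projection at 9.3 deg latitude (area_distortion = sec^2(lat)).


area_distortion = 1/cos^2(9.3) = 1.027

1.027


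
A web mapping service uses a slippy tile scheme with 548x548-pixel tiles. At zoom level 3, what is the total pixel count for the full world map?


tiles per axis = 2^3 = 8
total tiles = 8^2 = 64
pixels per axis = 8 * 548 = 4384
total pixels = 4384^2 = 19219456

19219456 pixels


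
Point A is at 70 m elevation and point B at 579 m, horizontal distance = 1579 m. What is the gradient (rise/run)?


gradient = (579 - 70) / 1579 = 509 / 1579 = 0.3224

0.3224


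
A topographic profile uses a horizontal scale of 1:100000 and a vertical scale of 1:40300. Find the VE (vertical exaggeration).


VE = horizontal_scale / vertical_scale = 100000 / 40300 ≈ 2.5

2.5x


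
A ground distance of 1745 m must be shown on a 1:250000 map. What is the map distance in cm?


map_cm = 1745 * 100 / 250000 = 0.698 cm ≈ 0.7 cm

0.7 cm


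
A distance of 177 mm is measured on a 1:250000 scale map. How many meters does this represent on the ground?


ground = 177 mm * 250000 / 1000 = 44250.0 m

44250.0 m


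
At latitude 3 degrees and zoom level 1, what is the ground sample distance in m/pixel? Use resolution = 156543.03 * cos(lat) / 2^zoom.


res = 156543.03 * cos(3) / 2^1 = 156543.03 * 0.99862953 / 2 = 78164.25 m/pixel

78164.25 m/pixel


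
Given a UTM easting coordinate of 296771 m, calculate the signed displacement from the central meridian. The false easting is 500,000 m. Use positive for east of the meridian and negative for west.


displacement = 296771 - 500000 = -203229 m

-203229 m


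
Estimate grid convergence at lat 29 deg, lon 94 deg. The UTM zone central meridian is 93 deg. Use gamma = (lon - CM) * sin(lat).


gamma = (94 - 93) * sin(29) = 1 * 0.48481 = 0.485 degrees

0.485 degrees


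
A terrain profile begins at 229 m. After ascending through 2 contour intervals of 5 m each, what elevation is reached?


elevation = 229 + 2 * 5 = 239 m

239 m


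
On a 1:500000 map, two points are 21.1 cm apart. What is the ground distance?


ground = 21.1 cm * 500000 / 100 = 105500.0 m = 105.5 km

105.5 km


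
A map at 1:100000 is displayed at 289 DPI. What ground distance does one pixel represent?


pixel_cm = 2.54 / 289 ≈ 0.008789 cm
ground = pixel_cm * 100000 / 100 = 2.54 * 100000 / (289 * 100) = 254000 / 28900 ≈ 8.79 m

8.79 m


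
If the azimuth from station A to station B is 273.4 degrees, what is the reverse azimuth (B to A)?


back azimuth = (273.4 + 180) mod 360 = 93.4 degrees

93.4 degrees


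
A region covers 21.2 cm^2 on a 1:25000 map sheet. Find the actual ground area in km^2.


ground_area = 21.2 * (25000/100)^2 = 1325000.0 m^2 = 1.325 km^2

1.325 km^2


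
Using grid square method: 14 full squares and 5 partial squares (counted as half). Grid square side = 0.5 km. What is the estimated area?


effective squares = 14 + 5 * 0.5 = 16.5
area = 16.5 * 0.25 = 4.125 km^2

4.125 km^2


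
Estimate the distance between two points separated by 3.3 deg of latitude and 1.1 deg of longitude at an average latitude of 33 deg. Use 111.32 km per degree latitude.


dlat_km = 3.3 * 111.32 = 367.356
dlon_km = 1.1 * 111.32 * cos(33) ≈ 102.697
dist = sqrt(367.356^2 + 102.697^2) ≈ 381.4 km

381.4 km


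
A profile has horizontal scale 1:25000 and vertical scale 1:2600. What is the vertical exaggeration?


VE = horizontal_scale / vertical_scale = 25000 / 2600 ≈ 9.6

9.6x


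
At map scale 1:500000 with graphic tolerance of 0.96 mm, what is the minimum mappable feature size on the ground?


ground = 0.96 mm * 500000 / 1000 = 480.0 m

480.0 m


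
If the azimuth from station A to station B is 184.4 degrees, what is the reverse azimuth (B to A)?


back azimuth = (184.4 + 180) mod 360 = 4.4 degrees

4.4 degrees


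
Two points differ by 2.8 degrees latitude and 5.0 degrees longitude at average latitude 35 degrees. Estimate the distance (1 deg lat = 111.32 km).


dlat_km = 2.8 * 111.32 = 311.696
dlon_km = 5.0 * 111.32 * cos(35) ≈ 455.94
dist = sqrt(311.696^2 + 455.94^2) ≈ 552.3 km

552.3 km


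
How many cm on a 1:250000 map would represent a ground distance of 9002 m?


map_cm = 9002 * 100 / 250000 = 3.6008 cm ≈ 3.6 cm

3.6 cm


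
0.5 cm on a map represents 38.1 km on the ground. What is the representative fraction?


ground = 38.1 km = 3810000 cm; RF denominator = ground / map = 3810000 / 0.5 = 7620000; RF = 1:7620000

1:7620000


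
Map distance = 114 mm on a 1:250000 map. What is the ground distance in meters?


ground = 114 mm * 250000 / 1000 = 28500.0 m

28500.0 m


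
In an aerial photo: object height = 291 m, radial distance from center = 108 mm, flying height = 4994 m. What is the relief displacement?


d = h * r / H = 291 * 108 / 4994 = 6.29 mm

6.29 mm


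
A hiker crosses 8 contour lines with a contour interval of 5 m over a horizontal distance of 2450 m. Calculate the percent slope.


elevation change = 8 * 5 = 40 m
slope = 40 / 2450 * 100 = 1.6%

1.6%


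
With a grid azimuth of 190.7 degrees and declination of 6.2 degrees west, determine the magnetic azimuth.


magnetic azimuth = grid azimuth - declination (east +ve)
mag_az = 190.7 - -6.2 = 196.9 degrees

196.9 degrees


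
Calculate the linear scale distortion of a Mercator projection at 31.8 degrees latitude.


SF = 1 / cos(31.8) = 1 / 0.849893 = 1.177

1.177


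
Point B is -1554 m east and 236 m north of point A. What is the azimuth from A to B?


az = atan2(-1554, 236) = -81.4 deg
adjusted to 0-360: 278.6 degrees

278.6 degrees


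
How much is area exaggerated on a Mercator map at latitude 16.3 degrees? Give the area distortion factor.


area_distortion = 1/cos^2(16.3) = 1.086

1.086


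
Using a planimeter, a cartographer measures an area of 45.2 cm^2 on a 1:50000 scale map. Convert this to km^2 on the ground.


ground_area = 45.2 * (50000/100)^2 = 11300000.0 m^2 = 11.3 km^2

11.3 km^2


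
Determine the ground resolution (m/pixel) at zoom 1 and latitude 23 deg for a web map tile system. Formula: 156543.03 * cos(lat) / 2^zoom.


res = 156543.03 * cos(23) / 2^1 = 156543.03 * 0.92050485 / 2 = 72049.31 m/pixel

72049.31 m/pixel


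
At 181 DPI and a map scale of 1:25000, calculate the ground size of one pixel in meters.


pixel_cm = 2.54 / 181 ≈ 0.014033 cm
ground = pixel_cm * 25000 / 100 = 2.54 * 25000 / (181 * 100) = 63500 / 18100 ≈ 3.51 m

3.51 m


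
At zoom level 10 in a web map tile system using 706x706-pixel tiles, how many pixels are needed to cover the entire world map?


tiles per axis = 2^10 = 1024
total tiles = 1024^2 = 1048576
pixels per axis = 1024 * 706 = 722944
total pixels = 722944^2 = 522648027136

522648027136 pixels


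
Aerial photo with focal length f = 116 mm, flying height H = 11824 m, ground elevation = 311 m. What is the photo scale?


scale = f / (H - h) = 116 mm / 11513 m = 116 / 11513000 = 1:99250

1:99250


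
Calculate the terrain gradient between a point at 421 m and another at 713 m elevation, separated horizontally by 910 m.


gradient = (713 - 421) / 910 = 292 / 910 = 0.3209

0.3209


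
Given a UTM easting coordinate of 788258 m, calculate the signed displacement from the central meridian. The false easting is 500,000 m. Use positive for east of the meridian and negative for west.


displacement = 788258 - 500000 = 288258 m

288258 m


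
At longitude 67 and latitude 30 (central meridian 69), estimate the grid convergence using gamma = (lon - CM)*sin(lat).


gamma = (67 - 69) * sin(30) = -2 * 0.5 = -1.0 degrees

-1.0 degrees


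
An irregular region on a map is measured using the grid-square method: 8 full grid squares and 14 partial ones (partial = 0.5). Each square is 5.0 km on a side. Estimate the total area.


effective squares = 8 + 14 * 0.5 = 15.0
area = 15.0 * 25.0 = 375.0 km^2

375.0 km^2


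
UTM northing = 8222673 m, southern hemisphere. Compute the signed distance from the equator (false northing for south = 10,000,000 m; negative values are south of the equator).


For southern: actual = 8222673 - 10000000 = -1777327 m

-1777327 m


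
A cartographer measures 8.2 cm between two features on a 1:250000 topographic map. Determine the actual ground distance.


ground = 8.2 cm * 250000 / 100 = 20500.0 m = 20.5 km

20.5 km


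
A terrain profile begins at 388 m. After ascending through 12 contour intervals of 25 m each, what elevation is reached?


elevation = 388 + 12 * 25 = 688 m

688 m


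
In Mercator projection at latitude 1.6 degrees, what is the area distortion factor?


area_distortion = 1/cos^2(1.6) = 1.001

1.001


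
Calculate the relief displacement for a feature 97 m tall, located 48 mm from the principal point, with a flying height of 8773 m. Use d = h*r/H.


d = h * r / H = 97 * 48 / 8773 = 0.53 mm

0.53 mm


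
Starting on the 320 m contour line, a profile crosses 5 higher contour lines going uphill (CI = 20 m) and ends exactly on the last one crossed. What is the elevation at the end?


elevation = 320 + 5 * 20 = 420 m

420 m


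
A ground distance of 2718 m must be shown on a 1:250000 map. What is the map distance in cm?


map_cm = 2718 * 100 / 250000 = 1.0872 cm ≈ 1.09 cm

1.09 cm


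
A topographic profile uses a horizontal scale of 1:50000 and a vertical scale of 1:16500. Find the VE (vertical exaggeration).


VE = horizontal_scale / vertical_scale = 50000 / 16500 ≈ 3.0

3.0x


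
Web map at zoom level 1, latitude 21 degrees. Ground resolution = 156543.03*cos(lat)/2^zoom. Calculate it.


res = 156543.03 * cos(21) / 2^1 = 156543.03 * 0.93358043 / 2 = 73072.75 m/pixel

73072.75 m/pixel


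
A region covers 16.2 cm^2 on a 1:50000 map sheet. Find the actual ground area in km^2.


ground_area = 16.2 * (50000/100)^2 = 4050000.0 m^2 = 4.05 km^2

4.05 km^2


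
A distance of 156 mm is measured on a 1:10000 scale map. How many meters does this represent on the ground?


ground = 156 mm * 10000 / 1000 = 1560.0 m

1560.0 m
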